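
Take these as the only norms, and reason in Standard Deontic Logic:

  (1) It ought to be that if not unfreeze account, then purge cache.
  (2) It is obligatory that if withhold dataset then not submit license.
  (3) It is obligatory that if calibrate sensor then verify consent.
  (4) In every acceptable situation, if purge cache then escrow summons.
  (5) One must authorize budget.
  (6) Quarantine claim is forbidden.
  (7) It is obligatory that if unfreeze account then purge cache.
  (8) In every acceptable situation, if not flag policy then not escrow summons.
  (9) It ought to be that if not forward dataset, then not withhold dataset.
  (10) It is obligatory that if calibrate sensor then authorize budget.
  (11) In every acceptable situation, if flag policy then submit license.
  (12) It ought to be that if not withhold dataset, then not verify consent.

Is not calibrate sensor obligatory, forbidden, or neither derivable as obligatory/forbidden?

Obligatory

Premises 7 and 1 are O(unfreeze_account → purge_cache) and O(¬unfreeze_account → purge_cache); every ideal world satisfies unfreeze_account or ¬unfreeze_account, so in either case purge_cache holds — hence O(purge_cache).
Premise 4 is O(purge_cache → escrow_summons); since O(purge_cache), deontic closure gives O(escrow_summons).
Premise 8, O(¬flag_policy → ¬escrow_summons), contraposes to O(escrow_summons → flag_policy); with O(escrow_summons) we get O(flag_policy).
Applying K to premise 11 (O(flag_policy → submit_license)) and O(flag_policy) yields O(submit_license).
The contrapositive of premise 2 (O(withhold_dataset → ¬submit_license)) is O(submit_license → ¬withhold_dataset), and O(submit_license) is already established, so O(¬withhold_dataset).
From O(¬withhold_dataset) and premise 12, O(¬withhold_dataset → ¬verify_consent), we obtain O(¬verify_consent).
Premise 3 is O(calibrate_sensor → verify_consent); contrapositively O(¬verify_consent → ¬calibrate_sensor). Since O(¬verify_consent) holds, K gives O(¬calibrate_sensor).
Premises 5, 6, 9, 10 do not contribute to this derivation.
Hence ¬calibrate_sensor is obligatory.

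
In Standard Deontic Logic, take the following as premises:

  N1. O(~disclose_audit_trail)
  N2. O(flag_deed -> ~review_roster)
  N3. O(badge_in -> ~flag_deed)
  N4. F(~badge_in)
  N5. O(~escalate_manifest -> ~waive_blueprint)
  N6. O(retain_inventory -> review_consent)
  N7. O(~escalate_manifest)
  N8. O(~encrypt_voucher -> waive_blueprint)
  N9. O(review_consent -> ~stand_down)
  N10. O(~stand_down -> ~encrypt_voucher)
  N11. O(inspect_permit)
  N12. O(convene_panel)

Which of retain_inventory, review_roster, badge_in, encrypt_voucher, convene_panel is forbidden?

retain_inventory

Premise 7 gives O(~escalate_manifest).
Applying K to premise 5 (O(~escalate_manifest -> ~waive_blueprint)) and O(~escalate_manifest) yields O(~waive_blueprint).
Premise 8 is O(~encrypt_voucher -> waive_blueprint); contrapositively O(~waive_blueprint -> encrypt_voucher). Since O(~waive_blueprint) holds, K gives O(encrypt_voucher).
Premise 10 is O(~stand_down -> ~encrypt_voucher); contrapositively O(encrypt_voucher -> stand_down). Since O(encrypt_voucher) holds, K gives O(stand_down).
Premise 9, O(review_consent -> ~stand_down), contraposes to O(stand_down -> ~review_consent); with O(stand_down) we get O(~review_consent).
Premise 6, O(retain_inventory -> review_consent), contraposes to O(~review_consent -> ~retain_inventory); with O(~review_consent) we get O(~retain_inventory).
So O(~retain_inventory) holds, i.e. retain_inventory is forbidden. None of the other listed options is forbidden under the premises.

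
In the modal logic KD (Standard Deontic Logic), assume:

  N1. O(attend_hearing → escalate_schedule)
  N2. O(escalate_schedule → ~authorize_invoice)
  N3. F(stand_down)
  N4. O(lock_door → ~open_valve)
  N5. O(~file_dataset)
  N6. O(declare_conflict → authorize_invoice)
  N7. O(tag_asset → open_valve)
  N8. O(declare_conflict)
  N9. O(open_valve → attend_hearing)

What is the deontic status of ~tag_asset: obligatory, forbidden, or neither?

Premise 8 states O(declare_conflict) outright.
From O(declare_conflict) and premise 6, O(declare_conflict → authorize_invoice), we obtain O(authorize_invoice).
The contrapositive of premise 2 (O(escalate_schedule → ~authorize_invoice)) is O(authorize_invoice → ~escalate_schedule), and O(authorize_invoice) is already established, so O(~escalate_schedule).
The contrapositive of premise 1 (O(attend_hearing → escalate_schedule)) is O(~escalate_schedule → ~attend_hearing), and O(~escalate_schedule) is already established, so O(~attend_hearing).
The contrapositive of premise 9 (O(open_valve → attend_hearing)) is O(~attend_hearing → ~open_valve), and O(~attend_hearing) is already established, so O(~open_valve).
Premise 7 is O(tag_asset → open_valve); contrapositively O(~open_valve → ~tag_asset). Since O(~open_valve) holds, K gives O(~tag_asset).
Premises 3, 4, 5 do not contribute to this derivation.
Hence ~tag_asset is obligatory.

Obligatory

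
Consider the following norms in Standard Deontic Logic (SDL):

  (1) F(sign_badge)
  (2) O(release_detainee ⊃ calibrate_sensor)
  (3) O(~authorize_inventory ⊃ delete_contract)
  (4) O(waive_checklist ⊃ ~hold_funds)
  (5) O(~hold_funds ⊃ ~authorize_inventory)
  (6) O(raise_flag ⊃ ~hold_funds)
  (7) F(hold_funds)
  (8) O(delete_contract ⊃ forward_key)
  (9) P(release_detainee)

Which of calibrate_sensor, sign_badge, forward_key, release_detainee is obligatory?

F(hold_funds) at premise 7 means O(~hold_funds).
From O(~hold_funds) and premise 5, O(~hold_funds ⊃ ~authorize_inventory), we obtain O(~authorize_inventory).
With premise 3, O(~authorize_inventory ⊃ delete_contract), the K-axiom yields O(delete_contract).
From O(delete_contract) and premise 8, O(delete_contract ⊃ forward_key), we obtain O(forward_key).
So O(forward_key) holds — forward_key is obligatory. None of the other listed options is made obligatory by any chain of premises.

forward_key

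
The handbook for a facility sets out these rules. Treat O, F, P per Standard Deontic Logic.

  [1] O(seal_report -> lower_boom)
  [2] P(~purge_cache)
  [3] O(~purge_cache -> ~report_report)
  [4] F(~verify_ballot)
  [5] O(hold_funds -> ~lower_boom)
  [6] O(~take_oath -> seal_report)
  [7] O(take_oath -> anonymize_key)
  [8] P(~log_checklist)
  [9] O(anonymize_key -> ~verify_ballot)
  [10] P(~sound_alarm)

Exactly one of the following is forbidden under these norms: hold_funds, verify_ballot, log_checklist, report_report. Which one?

Premise 4 is F(~verify_ballot), i.e. O(verify_ballot).
Premise 9 is O(anonymize_key -> ~verify_ballot); contrapositively O(verify_ballot -> ~anonymize_key). Since O(verify_ballot) holds, K gives O(~anonymize_key).
Premise 7 is O(take_oath -> anonymize_key); contrapositively O(~anonymize_key -> ~take_oath). Since O(~anonymize_key) holds, K gives O(~take_oath).
With premise 6, O(~take_oath -> seal_report), the K-axiom yields O(seal_report).
From O(seal_report) and premise 1, O(seal_report -> lower_boom), we obtain O(lower_boom).
Premise 5, O(hold_funds -> ~lower_boom), contraposes to O(lower_boom -> ~hold_funds); with O(lower_boom) we get O(~hold_funds).
So O(~hold_funds) holds, i.e. hold_funds is forbidden. None of the other listed options is forbidden under the premises.

hold_funds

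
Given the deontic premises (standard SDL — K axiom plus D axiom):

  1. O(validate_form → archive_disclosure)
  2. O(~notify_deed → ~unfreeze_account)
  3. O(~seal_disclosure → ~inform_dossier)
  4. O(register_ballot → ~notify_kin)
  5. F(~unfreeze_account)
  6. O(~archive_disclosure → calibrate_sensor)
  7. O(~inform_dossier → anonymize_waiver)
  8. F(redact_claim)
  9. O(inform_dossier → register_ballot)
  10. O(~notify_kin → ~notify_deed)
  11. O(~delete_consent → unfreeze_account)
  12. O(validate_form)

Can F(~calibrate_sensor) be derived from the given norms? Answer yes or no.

Premise 6 is O(~archive_disclosure → calibrate_sensor), but O(~archive_disclosure) is not derivable from the premises, so it does not yield O(calibrate_sensor).
No other premise forces O(calibrate_sensor). An ideal world satisfying every premise can still have ~calibrate_sensor true, so F(~calibrate_sensor) is not derivable.

No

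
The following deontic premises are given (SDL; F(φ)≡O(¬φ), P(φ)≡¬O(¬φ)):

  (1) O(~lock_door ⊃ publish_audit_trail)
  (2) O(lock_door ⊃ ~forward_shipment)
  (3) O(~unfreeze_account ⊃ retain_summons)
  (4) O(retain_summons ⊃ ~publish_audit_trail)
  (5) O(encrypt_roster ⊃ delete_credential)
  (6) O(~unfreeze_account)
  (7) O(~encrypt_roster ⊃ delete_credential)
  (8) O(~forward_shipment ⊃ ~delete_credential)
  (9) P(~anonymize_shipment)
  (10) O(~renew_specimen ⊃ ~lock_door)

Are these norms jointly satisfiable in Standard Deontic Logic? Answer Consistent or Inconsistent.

Premises 7 and 5 cover both cases: O(~encrypt_roster ⊃ delete_credential) and O(encrypt_roster ⊃ delete_credential). Since ~encrypt_roster ∨ encrypt_roster is a tautology, O(delete_credential) follows.
The contrapositive of premise 8 (O(~forward_shipment ⊃ ~delete_credential)) is O(delete_credential ⊃ forward_shipment), and O(delete_credential) is already established, so O(forward_shipment).
The contrapositive of premise 2 (O(lock_door ⊃ ~forward_shipment)) is O(forward_shipment ⊃ ~lock_door), and O(forward_shipment) is already established, so O(~lock_door).
Premise 1 is O(~lock_door ⊃ publish_audit_trail); since O(~lock_door), deontic closure gives O(publish_audit_trail).
Premise 4, O(retain_summons ⊃ ~publish_audit_trail), contraposes to O(publish_audit_trail ⊃ ~retain_summons); with O(publish_audit_trail) we get O(~retain_summons).
Premise 3 is O(~unfreeze_account ⊃ retain_summons); contrapositively O(~retain_summons ⊃ unfreeze_account). Since O(~retain_summons) holds, K gives O(unfreeze_account).
However, premise 6 gives O(~unfreeze_account).
We now have both O(unfreeze_account) and O(~unfreeze_account) — unfreeze_account is simultaneously obligatory and forbidden, violating the D-axiom.

Inconsistent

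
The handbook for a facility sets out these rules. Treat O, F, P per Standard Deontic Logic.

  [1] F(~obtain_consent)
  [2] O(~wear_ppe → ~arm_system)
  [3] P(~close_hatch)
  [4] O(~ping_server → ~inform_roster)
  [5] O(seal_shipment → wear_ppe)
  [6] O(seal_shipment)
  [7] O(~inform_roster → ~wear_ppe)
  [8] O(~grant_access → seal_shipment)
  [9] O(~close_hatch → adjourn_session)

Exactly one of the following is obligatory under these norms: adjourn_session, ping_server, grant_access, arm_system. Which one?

ping_server

From premise 6 we have O(seal_shipment).
From O(seal_shipment) and premise 5, O(seal_shipment → wear_ppe), we obtain O(wear_ppe).
The contrapositive of premise 7 (O(~inform_roster → ~wear_ppe)) is O(wear_ppe → inform_roster), and O(wear_ppe) is already established, so O(inform_roster).
Premise 4 is O(~ping_server → ~inform_roster); contrapositively O(inform_roster → ping_server). Since O(inform_roster) holds, K gives O(ping_server).
So O(ping_server) holds — ping_server is obligatory. None of the other listed options is made obligatory by any chain of premises.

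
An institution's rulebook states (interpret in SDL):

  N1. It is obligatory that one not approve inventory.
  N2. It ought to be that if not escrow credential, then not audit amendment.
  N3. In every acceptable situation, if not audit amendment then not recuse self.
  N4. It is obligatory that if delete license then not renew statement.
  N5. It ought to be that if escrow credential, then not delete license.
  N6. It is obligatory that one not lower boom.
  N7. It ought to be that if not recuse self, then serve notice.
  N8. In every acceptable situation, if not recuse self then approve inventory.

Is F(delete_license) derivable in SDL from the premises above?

Yes

Premise 1 states O(¬approve_inventory) outright.
Premise 8 is O(¬recuse_self → approve_inventory); contrapositively O(¬approve_inventory → recuse_self). Since O(¬approve_inventory) holds, K gives O(recuse_self).
Premise 3 is O(¬audit_amendment → ¬recuse_self); contrapositively O(recuse_self → audit_amendment). Since O(recuse_self) holds, K gives O(audit_amendment).
Premise 2 is O(¬escrow_credential → ¬audit_amendment); contrapositively O(audit_amendment → escrow_credential). Since O(audit_amendment) holds, K gives O(escrow_credential).
With premise 5, O(escrow_credential → ¬delete_license), the K-axiom yields O(¬delete_license).
Premises 4, 6, 7 do not contribute to this derivation.
So O(¬delete_license) holds, i.e. F(delete_license). The claim follows.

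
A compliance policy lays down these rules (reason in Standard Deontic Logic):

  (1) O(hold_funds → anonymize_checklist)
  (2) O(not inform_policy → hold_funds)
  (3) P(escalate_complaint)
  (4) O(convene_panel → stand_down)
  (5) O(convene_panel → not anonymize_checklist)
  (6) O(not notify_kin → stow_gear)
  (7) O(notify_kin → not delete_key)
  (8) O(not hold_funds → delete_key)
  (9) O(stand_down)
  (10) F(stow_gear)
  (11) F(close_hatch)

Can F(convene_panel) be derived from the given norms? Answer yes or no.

F(stow_gear) at premise 10 means O(not stow_gear).
Premise 6, O(not notify_kin → stow_gear), contraposes to O(not stow_gear → notify_kin); with O(not stow_gear) we get O(notify_kin).
Applying K to premise 7 (O(notify_kin → not delete_key)) and O(notify_kin) yields O(not delete_key).
The contrapositive of premise 8 (O(not hold_funds → delete_key)) is O(not delete_key → hold_funds), and O(not delete_key) is already established, so O(hold_funds).
Applying K to premise 1 (O(hold_funds → anonymize_checklist)) and O(hold_funds) yields O(anonymize_checklist).
Premise 5, O(convene_panel → not anonymize_checklist), contraposes to O(anonymize_checklist → not convene_panel); with O(anonymize_checklist) we get O(not convene_panel).
Premises 2, 3, 4, 9, 11 do not contribute to this derivation.
So O(not convene_panel) holds, i.e. F(convene_panel). The claim follows.

Yes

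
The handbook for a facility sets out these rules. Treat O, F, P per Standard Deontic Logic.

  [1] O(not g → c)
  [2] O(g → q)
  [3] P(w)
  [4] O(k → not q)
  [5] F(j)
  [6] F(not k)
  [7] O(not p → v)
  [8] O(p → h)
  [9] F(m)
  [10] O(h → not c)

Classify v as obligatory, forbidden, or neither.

Premise 6 is F(not k), i.e. O(k).
Applying K to premise 4 (O(k → not q)) and O(k) yields O(not q).
Premise 2 is O(g → q); contrapositively O(not q → not g). Since O(not q) holds, K gives O(not g).
With premise 1, O(not g → c), the K-axiom yields O(c).
Premise 10 is O(h → not c); contrapositively O(c → not h). Since O(c) holds, K gives O(not h).
Premise 8, O(p → h), contraposes to O(not h → not p); with O(not h) we get O(not p).
Premise 7 is O(not p → v); since O(not p), deontic closure gives O(v).
Premises 3, 5, 9 do not contribute to this derivation.
Hence v is obligatory.

Obligatory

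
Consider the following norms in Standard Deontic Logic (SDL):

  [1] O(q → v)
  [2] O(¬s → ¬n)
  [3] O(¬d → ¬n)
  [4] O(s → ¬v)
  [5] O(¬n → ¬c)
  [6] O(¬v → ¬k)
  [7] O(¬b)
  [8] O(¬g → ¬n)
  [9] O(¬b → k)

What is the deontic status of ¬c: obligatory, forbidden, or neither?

Premise 7 gives O(¬b).
From O(¬b) and premise 9, O(¬b → k), we obtain O(k).
Premise 6 is O(¬v → ¬k); contrapositively O(k → v). Since O(k) holds, K gives O(v).
The contrapositive of premise 4 (O(s → ¬v)) is O(v → ¬s), and O(v) is already established, so O(¬s).
From O(¬s) and premise 2, O(¬s → ¬n), we obtain O(¬n).
Applying K to premise 5 (O(¬n → ¬c)) and O(¬n) yields O(¬c).
Premises 1, 3, 8 do not contribute to this derivation.
Hence ¬c is obligatory.

Obligatory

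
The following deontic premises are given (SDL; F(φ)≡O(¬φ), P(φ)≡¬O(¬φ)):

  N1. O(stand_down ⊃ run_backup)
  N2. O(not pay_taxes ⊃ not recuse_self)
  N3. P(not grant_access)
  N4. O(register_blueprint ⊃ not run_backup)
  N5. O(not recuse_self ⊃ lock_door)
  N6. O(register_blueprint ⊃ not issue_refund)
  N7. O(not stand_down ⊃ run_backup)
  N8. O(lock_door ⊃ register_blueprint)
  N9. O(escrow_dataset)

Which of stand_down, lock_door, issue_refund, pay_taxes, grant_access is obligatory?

pay_taxes

Premises 1 and 7 cover both cases: O(stand_down ⊃ run_backup) and O(not stand_down ⊃ run_backup). Since stand_down ∨ not stand_down is a tautology, O(run_backup) follows.
The contrapositive of premise 4 (O(register_blueprint ⊃ not run_backup)) is O(run_backup ⊃ not register_blueprint), and O(run_backup) is already established, so O(not register_blueprint).
Premise 8 is O(lock_door ⊃ register_blueprint); contrapositively O(not register_blueprint ⊃ not lock_door). Since O(not register_blueprint) holds, K gives O(not lock_door).
The contrapositive of premise 5 (O(not recuse_self ⊃ lock_door)) is O(not lock_door ⊃ recuse_self), and O(not lock_door) is already established, so O(recuse_self).
The contrapositive of premise 2 (O(not pay_taxes ⊃ not recuse_self)) is O(recuse_self ⊃ pay_taxes), and O(recuse_self) is already established, so O(pay_taxes).
So O(pay_taxes) holds — pay_taxes is obligatory. None of the other listed options is made obligatory by any chain of premises.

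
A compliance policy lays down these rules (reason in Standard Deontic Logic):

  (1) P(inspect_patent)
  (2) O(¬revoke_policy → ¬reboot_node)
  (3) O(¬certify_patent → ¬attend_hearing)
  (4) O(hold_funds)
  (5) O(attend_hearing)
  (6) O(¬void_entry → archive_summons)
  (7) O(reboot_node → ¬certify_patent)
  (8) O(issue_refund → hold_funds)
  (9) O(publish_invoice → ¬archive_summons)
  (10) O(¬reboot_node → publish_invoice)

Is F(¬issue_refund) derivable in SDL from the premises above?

Premise 8 is O(issue_refund → hold_funds); even if O(hold_funds) held, inferring O(issue_refund) would be affirming the consequent — invalid.
No other premise forces O(issue_refund). An ideal world satisfying every premise can still have ¬issue_refund true, so F(¬issue_refund) is not derivable.

No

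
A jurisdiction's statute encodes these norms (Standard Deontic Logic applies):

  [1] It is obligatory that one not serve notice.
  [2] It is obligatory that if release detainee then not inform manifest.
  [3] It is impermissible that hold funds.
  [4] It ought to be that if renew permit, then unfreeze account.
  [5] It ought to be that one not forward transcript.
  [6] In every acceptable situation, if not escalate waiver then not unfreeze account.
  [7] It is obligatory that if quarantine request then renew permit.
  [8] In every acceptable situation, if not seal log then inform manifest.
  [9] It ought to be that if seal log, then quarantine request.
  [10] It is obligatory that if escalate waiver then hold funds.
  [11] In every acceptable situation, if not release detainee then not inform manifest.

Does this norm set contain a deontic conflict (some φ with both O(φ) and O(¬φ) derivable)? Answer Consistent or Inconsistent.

Premises 2 and 11 cover both cases: O(release_detainee → ¬inform_manifest) and O(¬release_detainee → ¬inform_manifest). Since release_detainee ∨ ¬release_detainee is a tautology, O(¬inform_manifest) follows.
Premise 8 is O(¬seal_log → inform_manifest); contrapositively O(¬inform_manifest → seal_log). Since O(¬inform_manifest) holds, K gives O(seal_log).
With premise 9, O(seal_log → quarantine_request), the K-axiom yields O(quarantine_request).
From O(quarantine_request) and premise 7, O(quarantine_request → renew_permit), we obtain O(renew_permit).
With premise 4, O(renew_permit → unfreeze_account), the K-axiom yields O(unfreeze_account).
Premise 6 is O(¬escalate_waiver → ¬unfreeze_account); contrapositively O(unfreeze_account → escalate_waiver). Since O(unfreeze_account) holds, K gives O(escalate_waiver).
From O(escalate_waiver) and premise 10, O(escalate_waiver → hold_funds), we obtain O(hold_funds).
Yet premise 3 is F(hold_funds), i.e. O(¬hold_funds).
We now have both O(hold_funds) and O(¬hold_funds) — hold_funds is simultaneously obligatory and forbidden, violating the D-axiom.

Inconsistent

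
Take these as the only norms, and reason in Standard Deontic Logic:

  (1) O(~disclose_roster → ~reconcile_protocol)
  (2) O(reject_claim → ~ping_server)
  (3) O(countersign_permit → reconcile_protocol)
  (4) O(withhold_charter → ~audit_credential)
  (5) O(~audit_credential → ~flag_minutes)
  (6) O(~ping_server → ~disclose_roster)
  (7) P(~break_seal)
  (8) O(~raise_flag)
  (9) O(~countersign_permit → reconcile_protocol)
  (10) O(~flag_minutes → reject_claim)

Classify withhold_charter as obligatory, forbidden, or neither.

Premises 9 and 3 are O(~countersign_permit → reconcile_protocol) and O(countersign_permit → reconcile_protocol); every ideal world satisfies ~countersign_permit or countersign_permit, so in either case reconcile_protocol holds — hence O(reconcile_protocol).
Premise 1, O(~disclose_roster → ~reconcile_protocol), contraposes to O(reconcile_protocol → disclose_roster); with O(reconcile_protocol) we get O(disclose_roster).
Premise 6, O(~ping_server → ~disclose_roster), contraposes to O(disclose_roster → ping_server); with O(disclose_roster) we get O(ping_server).
Premise 2 is O(reject_claim → ~ping_server); contrapositively O(ping_server → ~reject_claim). Since O(ping_server) holds, K gives O(~reject_claim).
The contrapositive of premise 10 (O(~flag_minutes → reject_claim)) is O(~reject_claim → flag_minutes), and O(~reject_claim) is already established, so O(flag_minutes).
Premise 5, O(~audit_credential → ~flag_minutes), contraposes to O(flag_minutes → audit_credential); with O(flag_minutes) we get O(audit_credential).
Premise 4, O(withhold_charter → ~audit_credential), contraposes to O(audit_credential → ~withhold_charter); with O(audit_credential) we get O(~withhold_charter).
Premises 7, 8 do not contribute to this derivation.
Thus O(~withhold_charter), which is F(withhold_charter): withhold_charter is forbidden.

Forbidden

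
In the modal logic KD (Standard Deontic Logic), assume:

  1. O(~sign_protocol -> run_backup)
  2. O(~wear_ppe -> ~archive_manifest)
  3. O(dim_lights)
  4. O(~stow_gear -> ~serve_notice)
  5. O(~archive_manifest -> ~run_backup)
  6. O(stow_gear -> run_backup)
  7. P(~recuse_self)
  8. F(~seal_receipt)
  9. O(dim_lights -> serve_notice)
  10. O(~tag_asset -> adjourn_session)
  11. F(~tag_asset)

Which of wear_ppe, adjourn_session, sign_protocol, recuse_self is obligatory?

Premise 3 states O(dim_lights) outright.
From O(dim_lights) and premise 9, O(dim_lights -> serve_notice), we obtain O(serve_notice).
Premise 4, O(~stow_gear -> ~serve_notice), contraposes to O(serve_notice -> stow_gear); with O(serve_notice) we get O(stow_gear).
From O(stow_gear) and premise 6, O(stow_gear -> run_backup), we obtain O(run_backup).
Premise 5, O(~archive_manifest -> ~run_backup), contraposes to O(run_backup -> archive_manifest); with O(run_backup) we get O(archive_manifest).
Premise 2 is O(~wear_ppe -> ~archive_manifest); contrapositively O(archive_manifest -> wear_ppe). Since O(archive_manifest) holds, K gives O(wear_ppe).
So O(wear_ppe) holds — wear_ppe is obligatory. None of the other listed options is made obligatory by any chain of premises.

wear_ppe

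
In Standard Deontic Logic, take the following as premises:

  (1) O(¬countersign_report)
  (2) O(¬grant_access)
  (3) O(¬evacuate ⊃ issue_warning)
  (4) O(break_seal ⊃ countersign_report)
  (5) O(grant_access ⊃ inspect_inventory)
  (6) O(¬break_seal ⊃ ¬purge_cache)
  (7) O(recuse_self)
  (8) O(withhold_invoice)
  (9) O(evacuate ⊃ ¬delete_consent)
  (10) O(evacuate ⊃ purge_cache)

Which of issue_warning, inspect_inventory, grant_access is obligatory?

issue_warning

Premise 1 gives O(¬countersign_report).
The contrapositive of premise 4 (O(break_seal ⊃ countersign_report)) is O(¬countersign_report ⊃ ¬break_seal), and O(¬countersign_report) is already established, so O(¬break_seal).
From O(¬break_seal) and premise 6, O(¬break_seal ⊃ ¬purge_cache), we obtain O(¬purge_cache).
The contrapositive of premise 10 (O(evacuate ⊃ purge_cache)) is O(¬purge_cache ⊃ ¬evacuate), and O(¬purge_cache) is already established, so O(¬evacuate).
With premise 3, O(¬evacuate ⊃ issue_warning), the K-axiom yields O(issue_warning).
So O(issue_warning) holds — issue_warning is obligatory. None of the other listed options is made obligatory by any chain of premises.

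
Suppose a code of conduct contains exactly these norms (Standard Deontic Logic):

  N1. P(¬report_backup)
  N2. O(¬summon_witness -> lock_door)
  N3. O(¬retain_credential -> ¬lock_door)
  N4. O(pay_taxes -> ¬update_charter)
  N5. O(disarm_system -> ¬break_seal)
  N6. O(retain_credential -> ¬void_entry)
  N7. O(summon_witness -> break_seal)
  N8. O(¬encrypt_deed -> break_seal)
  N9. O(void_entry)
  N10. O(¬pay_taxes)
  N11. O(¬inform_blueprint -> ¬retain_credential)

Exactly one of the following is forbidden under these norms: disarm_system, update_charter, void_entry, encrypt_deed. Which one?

Premise 9 states O(void_entry) outright.
Premise 6 is O(retain_credential -> ¬void_entry); contrapositively O(void_entry -> ¬retain_credential). Since O(void_entry) holds, K gives O(¬retain_credential).
From O(¬retain_credential) and premise 3, O(¬retain_credential -> ¬lock_door), we obtain O(¬lock_door).
Premise 2 is O(¬summon_witness -> lock_door); contrapositively O(¬lock_door -> summon_witness). Since O(¬lock_door) holds, K gives O(summon_witness).
Applying K to premise 7 (O(summon_witness -> break_seal)) and O(summon_witness) yields O(break_seal).
Premise 5 is O(disarm_system -> ¬break_seal); contrapositively O(break_seal -> ¬disarm_system). Since O(break_seal) holds, K gives O(¬disarm_system).
So O(¬disarm_system) holds, i.e. disarm_system is forbidden. None of the other listed options is forbidden under the premises.

disarm_system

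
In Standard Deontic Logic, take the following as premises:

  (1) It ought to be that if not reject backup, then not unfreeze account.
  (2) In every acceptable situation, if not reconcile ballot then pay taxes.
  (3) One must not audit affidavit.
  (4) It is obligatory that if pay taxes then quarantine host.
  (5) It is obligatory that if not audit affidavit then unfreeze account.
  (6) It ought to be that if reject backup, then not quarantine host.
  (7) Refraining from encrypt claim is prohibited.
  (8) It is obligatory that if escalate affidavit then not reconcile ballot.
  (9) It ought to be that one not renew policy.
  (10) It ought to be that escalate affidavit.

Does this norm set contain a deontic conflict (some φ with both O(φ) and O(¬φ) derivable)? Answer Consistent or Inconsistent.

Inconsistent

From premise 10 we have O(escalate_affidavit).
From O(escalate_affidavit) and premise 8, O(escalate_affidavit → ¬reconcile_ballot), we obtain O(¬reconcile_ballot).
From O(¬reconcile_ballot) and premise 2, O(¬reconcile_ballot → pay_taxes), we obtain O(pay_taxes).
With premise 4, O(pay_taxes → quarantine_host), the K-axiom yields O(quarantine_host).
Premise 6 is O(reject_backup → ¬quarantine_host); contrapositively O(quarantine_host → ¬reject_backup). Since O(quarantine_host) holds, K gives O(¬reject_backup).
From O(¬reject_backup) and premise 1, O(¬reject_backup → ¬unfreeze_account), we obtain O(¬unfreeze_account).
Premise 5 is O(¬audit_affidavit → unfreeze_account); contrapositively O(¬unfreeze_account → audit_affidavit). Since O(¬unfreeze_account) holds, K gives O(audit_affidavit).
Yet premise 3 is F(audit_affidavit), i.e. O(¬audit_affidavit).
We now have both O(audit_affidavit) and O(¬audit_affidavit) — audit_affidavit is simultaneously obligatory and forbidden, violating the D-axiom.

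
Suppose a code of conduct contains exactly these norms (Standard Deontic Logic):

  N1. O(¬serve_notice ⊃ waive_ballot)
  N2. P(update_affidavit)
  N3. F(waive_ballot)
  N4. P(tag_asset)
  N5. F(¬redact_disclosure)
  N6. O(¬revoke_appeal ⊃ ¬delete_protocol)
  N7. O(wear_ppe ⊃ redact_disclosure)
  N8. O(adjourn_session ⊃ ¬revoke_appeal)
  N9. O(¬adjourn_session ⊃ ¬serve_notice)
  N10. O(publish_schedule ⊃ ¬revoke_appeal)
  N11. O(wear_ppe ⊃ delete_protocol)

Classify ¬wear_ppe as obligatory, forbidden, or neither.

Obligatory

F(waive_ballot) at premise 3 means O(¬waive_ballot).
Premise 1 is O(¬serve_notice ⊃ waive_ballot); contrapositively O(¬waive_ballot ⊃ serve_notice). Since O(¬waive_ballot) holds, K gives O(serve_notice).
The contrapositive of premise 9 (O(¬adjourn_session ⊃ ¬serve_notice)) is O(serve_notice ⊃ adjourn_session), and O(serve_notice) is already established, so O(adjourn_session).
Applying K to premise 8 (O(adjourn_session ⊃ ¬revoke_appeal)) and O(adjourn_session) yields O(¬revoke_appeal).
Applying K to premise 6 (O(¬revoke_appeal ⊃ ¬delete_protocol)) and O(¬revoke_appeal) yields O(¬delete_protocol).
Premise 11 is O(wear_ppe ⊃ delete_protocol); contrapositively O(¬delete_protocol ⊃ ¬wear_ppe). Since O(¬delete_protocol) holds, K gives O(¬wear_ppe).
Premises 2, 4, 5, 7, 10 do not contribute to this derivation.
Hence ¬wear_ppe is obligatory.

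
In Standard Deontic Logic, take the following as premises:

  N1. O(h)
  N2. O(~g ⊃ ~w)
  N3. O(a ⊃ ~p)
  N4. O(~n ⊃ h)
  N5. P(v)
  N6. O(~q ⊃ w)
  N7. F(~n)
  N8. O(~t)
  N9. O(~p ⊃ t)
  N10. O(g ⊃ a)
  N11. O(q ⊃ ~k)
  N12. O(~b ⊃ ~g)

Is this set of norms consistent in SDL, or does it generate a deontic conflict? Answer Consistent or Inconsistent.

Consistent

Premise 4 is O(~n ⊃ h); even if O(h) held, inferring O(~n) would be affirming the consequent — invalid.
So O(~n) is not derivable, and the apparent clash with O(n) does not arise.
A world satisfying every obligation exists (e.g. a=false, b=false, g=false, h=true, k=false, n=true, p=true, q=true, t=false, v=false, w=false); no atom is both obligatory and forbidden, so the set is consistent.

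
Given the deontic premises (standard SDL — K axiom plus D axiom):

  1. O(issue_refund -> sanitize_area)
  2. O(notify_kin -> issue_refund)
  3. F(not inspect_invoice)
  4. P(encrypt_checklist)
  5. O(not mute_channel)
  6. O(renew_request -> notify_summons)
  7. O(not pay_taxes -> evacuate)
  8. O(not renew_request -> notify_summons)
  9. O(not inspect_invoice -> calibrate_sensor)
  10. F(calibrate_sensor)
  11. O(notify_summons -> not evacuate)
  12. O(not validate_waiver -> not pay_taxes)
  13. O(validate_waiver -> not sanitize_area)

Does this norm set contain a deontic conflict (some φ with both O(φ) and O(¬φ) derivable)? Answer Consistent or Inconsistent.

Consistent

Premise 9 is O(not inspect_invoice -> calibrate_sensor), but O(not inspect_invoice) is not derivable from the premises, so it does not yield O(calibrate_sensor).
So O(calibrate_sensor) is not derivable, and the apparent clash with O(not calibrate_sensor) does not arise.
A world satisfying every obligation exists (e.g. calibrate_sensor=false, encrypt_checklist=false, evacuate=false, inspect_invoice=true, issue_refund=false, mute_channel=false, notify_kin=false, notify_summons=true, pay_taxes=true, renew_request=false, sanitize_area=false, validate_waiver=true); no atom is both obligatory and forbidden, so the set is consistent.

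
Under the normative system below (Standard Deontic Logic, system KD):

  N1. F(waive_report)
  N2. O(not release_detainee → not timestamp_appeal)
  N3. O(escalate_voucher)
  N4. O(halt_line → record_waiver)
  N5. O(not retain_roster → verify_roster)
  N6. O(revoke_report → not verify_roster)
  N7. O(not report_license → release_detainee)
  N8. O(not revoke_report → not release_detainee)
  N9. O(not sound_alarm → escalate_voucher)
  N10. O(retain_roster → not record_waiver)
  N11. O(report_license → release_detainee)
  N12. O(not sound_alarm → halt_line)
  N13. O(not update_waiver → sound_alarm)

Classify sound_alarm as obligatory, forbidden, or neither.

Premises 7 and 11 cover both cases: O(not report_license → release_detainee) and O(report_license → release_detainee). Since not report_license ∨ report_license is a tautology, O(release_detainee) follows.
Premise 8 is O(not revoke_report → not release_detainee); contrapositively O(release_detainee → revoke_report). Since O(release_detainee) holds, K gives O(revoke_report).
Premise 6 is O(revoke_report → not verify_roster); since O(revoke_report), deontic closure gives O(not verify_roster).
Premise 5 is O(not retain_roster → verify_roster); contrapositively O(not verify_roster → retain_roster). Since O(not verify_roster) holds, K gives O(retain_roster).
With premise 10, O(retain_roster → not record_waiver), the K-axiom yields O(not record_waiver).
Premise 4 is O(halt_line → record_waiver); contrapositively O(not record_waiver → not halt_line). Since O(not record_waiver) holds, K gives O(not halt_line).
The contrapositive of premise 12 (O(not sound_alarm → halt_line)) is O(not halt_line → sound_alarm), and O(not halt_line) is already established, so O(sound_alarm).
Premises 1, 2, 3, 9, 13 do not contribute to this derivation.
Hence sound_alarm is obligatory.

Obligatory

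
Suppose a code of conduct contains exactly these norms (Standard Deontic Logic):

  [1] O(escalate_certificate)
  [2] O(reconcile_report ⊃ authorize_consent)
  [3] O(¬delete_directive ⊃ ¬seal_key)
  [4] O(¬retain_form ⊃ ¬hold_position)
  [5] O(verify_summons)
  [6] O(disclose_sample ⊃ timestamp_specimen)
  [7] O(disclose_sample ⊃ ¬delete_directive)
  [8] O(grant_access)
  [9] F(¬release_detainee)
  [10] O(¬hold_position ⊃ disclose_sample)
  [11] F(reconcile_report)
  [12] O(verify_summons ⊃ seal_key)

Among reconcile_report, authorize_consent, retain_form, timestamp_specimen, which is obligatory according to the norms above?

From premise 5 we have O(verify_summons).
From O(verify_summons) and premise 12, O(verify_summons ⊃ seal_key), we obtain O(seal_key).
The contrapositive of premise 3 (O(¬delete_directive ⊃ ¬seal_key)) is O(seal_key ⊃ delete_directive), and O(seal_key) is already established, so O(delete_directive).
Premise 7, O(disclose_sample ⊃ ¬delete_directive), contraposes to O(delete_directive ⊃ ¬disclose_sample); with O(delete_directive) we get O(¬disclose_sample).
Premise 10, O(¬hold_position ⊃ disclose_sample), contraposes to O(¬disclose_sample ⊃ hold_position); with O(¬disclose_sample) we get O(hold_position).
Premise 4 is O(¬retain_form ⊃ ¬hold_position); contrapositively O(hold_position ⊃ retain_form). Since O(hold_position) holds, K gives O(retain_form).
So O(retain_form) holds — retain_form is obligatory. None of the other listed options is made obligatory by any chain of premises.

retain_form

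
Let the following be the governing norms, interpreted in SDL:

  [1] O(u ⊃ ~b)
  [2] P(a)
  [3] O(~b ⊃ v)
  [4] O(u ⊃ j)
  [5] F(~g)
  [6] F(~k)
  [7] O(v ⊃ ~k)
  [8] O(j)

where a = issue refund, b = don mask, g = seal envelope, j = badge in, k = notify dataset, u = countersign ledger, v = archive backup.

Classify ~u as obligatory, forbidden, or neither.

F(~k) at premise 6 means O(k).
Premise 7, O(v ⊃ ~k), contraposes to O(k ⊃ ~v); with O(k) we get O(~v).
The contrapositive of premise 3 (O(~b ⊃ v)) is O(~v ⊃ b), and O(~v) is already established, so O(b).
The contrapositive of premise 1 (O(u ⊃ ~b)) is O(b ⊃ ~u), and O(b) is already established, so O(~u).
Premises 2, 4, 5, 8 do not contribute to this derivation.
Hence ~u is obligatory.

Obligatory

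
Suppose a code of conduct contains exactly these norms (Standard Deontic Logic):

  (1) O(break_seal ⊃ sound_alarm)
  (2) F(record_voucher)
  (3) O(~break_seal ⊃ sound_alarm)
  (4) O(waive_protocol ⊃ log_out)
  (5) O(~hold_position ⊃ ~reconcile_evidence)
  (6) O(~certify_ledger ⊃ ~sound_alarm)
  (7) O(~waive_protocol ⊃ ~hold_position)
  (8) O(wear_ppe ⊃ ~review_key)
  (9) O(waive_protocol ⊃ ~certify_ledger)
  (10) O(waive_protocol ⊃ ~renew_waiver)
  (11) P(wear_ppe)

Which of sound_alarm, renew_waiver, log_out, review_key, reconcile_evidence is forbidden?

Premises 1 and 3 cover both cases: O(break_seal ⊃ sound_alarm) and O(~break_seal ⊃ sound_alarm). Since break_seal ∨ ~break_seal is a tautology, O(sound_alarm) follows.
The contrapositive of premise 6 (O(~certify_ledger ⊃ ~sound_alarm)) is O(sound_alarm ⊃ certify_ledger), and O(sound_alarm) is already established, so O(certify_ledger).
Premise 9, O(waive_protocol ⊃ ~certify_ledger), contraposes to O(certify_ledger ⊃ ~waive_protocol); with O(certify_ledger) we get O(~waive_protocol).
Applying K to premise 7 (O(~waive_protocol ⊃ ~hold_position)) and O(~waive_protocol) yields O(~hold_position).
With premise 5, O(~hold_position ⊃ ~reconcile_evidence), the K-axiom yields O(~reconcile_evidence).
So O(~reconcile_evidence) holds, i.e. reconcile_evidence is forbidden. None of the other listed options is forbidden under the premises.

reconcile_evidence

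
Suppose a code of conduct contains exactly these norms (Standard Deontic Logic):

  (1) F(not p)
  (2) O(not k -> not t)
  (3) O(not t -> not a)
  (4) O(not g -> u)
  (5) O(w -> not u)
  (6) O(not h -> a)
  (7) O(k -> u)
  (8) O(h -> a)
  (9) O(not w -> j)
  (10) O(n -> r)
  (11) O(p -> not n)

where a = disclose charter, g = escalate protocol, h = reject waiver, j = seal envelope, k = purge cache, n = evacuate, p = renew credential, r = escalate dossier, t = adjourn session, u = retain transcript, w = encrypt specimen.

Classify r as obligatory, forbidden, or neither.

Premise 10 is O(n -> r), but O(n) is not derivable from the premises, so it does not yield O(r).
No premise or chain of K-axiom applications forces O(r), and none forces O(not r). So r is neither obligatory nor forbidden under these norms.

Neither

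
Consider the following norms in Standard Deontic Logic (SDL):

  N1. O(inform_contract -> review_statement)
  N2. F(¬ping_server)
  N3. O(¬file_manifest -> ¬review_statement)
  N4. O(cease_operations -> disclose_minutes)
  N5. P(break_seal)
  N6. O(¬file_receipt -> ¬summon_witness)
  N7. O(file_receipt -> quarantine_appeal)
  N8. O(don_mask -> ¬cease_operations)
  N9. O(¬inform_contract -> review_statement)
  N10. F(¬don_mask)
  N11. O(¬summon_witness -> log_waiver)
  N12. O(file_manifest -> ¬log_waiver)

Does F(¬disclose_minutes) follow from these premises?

No

Premise 4 is O(cease_operations -> disclose_minutes), but O(cease_operations) is not derivable from the premises, so it does not yield O(disclose_minutes).
No other premise forces O(disclose_minutes). An ideal world satisfying every premise can still have ¬disclose_minutes true, so F(¬disclose_minutes) is not derivable.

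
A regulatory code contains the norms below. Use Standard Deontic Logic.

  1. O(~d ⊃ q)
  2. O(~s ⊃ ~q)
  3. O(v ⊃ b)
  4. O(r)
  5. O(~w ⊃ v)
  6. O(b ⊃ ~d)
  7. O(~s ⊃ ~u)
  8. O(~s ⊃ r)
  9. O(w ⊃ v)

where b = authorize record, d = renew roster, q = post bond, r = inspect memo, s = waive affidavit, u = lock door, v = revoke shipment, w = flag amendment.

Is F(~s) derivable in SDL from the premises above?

Yes

Premises 5 and 9 cover both cases: O(~w ⊃ v) and O(w ⊃ v). Since ~w ∨ w is a tautology, O(v) follows.
Applying K to premise 3 (O(v ⊃ b)) and O(v) yields O(b).
With premise 6, O(b ⊃ ~d), the K-axiom yields O(~d).
From O(~d) and premise 1, O(~d ⊃ q), we obtain O(q).
Premise 2, O(~s ⊃ ~q), contraposes to O(q ⊃ s); with O(q) we get O(s).
Premises 4, 7, 8 do not contribute to this derivation.
So O(s) holds, i.e. F(~s). The claim follows.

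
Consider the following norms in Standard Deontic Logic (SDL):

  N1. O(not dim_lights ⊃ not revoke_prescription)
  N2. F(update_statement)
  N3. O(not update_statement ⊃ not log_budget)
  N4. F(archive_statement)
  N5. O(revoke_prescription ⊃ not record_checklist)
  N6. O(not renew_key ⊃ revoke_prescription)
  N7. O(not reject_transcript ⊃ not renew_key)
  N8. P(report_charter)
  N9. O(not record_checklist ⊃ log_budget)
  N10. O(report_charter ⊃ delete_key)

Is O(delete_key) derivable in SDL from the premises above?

Premise 10 is O(report_charter ⊃ delete_key), but O(report_charter) is not derivable from the premises (the permission P(report_charter) asserts only not O(not report_charter), not O(report_charter)), so it does not yield O(delete_key).
No other premise forces O(delete_key). An ideal world satisfying every premise can still have delete_key false, so O(delete_key) is not derivable.

No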